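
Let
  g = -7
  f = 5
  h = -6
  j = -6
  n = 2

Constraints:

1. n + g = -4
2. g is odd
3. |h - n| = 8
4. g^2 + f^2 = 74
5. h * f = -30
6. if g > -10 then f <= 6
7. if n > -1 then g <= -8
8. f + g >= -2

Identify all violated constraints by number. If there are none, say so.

Violated: 1, 7.

1. n + g = 2 + (-7) = -5, not -4 — does not hold.
2. g = -7 is odd — holds.
3. |-6 - 2| = 8 — holds.
4. g^2 + f^2 = (-7)^2 + 5^2 = 49 + 25 = 74 — holds.
5. h * f = -6 * 5 = -30 — holds.
6. g = -7 > -10, so we need f ≤ 6; f = 5 ≤ 6 — holds.
7. n = 2 > -1, so we need g ≤ -8; but g = -7 > -8 — does not hold.
8. f + g = 5 + (-7) = -2; -2 ≥ -2 — holds.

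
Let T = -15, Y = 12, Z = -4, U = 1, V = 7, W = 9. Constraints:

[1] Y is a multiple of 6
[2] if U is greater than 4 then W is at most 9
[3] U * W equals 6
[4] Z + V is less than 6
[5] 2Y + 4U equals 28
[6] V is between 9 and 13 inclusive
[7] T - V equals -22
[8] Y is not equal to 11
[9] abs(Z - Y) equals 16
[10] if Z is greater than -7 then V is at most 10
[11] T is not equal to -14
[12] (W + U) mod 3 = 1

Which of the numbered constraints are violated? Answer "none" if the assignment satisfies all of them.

Constraints 3 and 6 are violated.

[1] 12 / 6 = 2, so 6 divides 12  holds
[2] U = 1, not > 4; antecedent false, conditional vacuously true  holds
[3] U * W = 1 * 9 = 9, not 6  fails
[4] Z + V = -4 + 7 = 3; 3 < 6  holds
[5] 2Y + 4U = 2(12) + 4(1) = 28  holds
[6] V = 7 is outside [9, 13]  fails
[7] T - V = -15 - 7 = -22  holds
[8] Y = 12, and 12 ≠ 11  holds
[9] abs(-4 - 12) = 16  holds
[10] Z = -4 > -7, so we need V ≤ 10; V = 7 ≤ 10  holds
[11] T = -15, and -15 ≠ -14  holds
[12] W + U = 10; 10 mod 3 = 1  holds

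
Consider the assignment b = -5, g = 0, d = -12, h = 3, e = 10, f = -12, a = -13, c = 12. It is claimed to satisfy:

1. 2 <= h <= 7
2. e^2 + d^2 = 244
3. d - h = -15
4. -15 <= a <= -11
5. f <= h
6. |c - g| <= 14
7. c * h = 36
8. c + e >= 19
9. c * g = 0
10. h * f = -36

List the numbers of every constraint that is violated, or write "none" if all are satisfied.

None — every constraint holds.

1. h = 3 lies in [2, 7] — holds.
2. e^2 + d^2 = 10^2 + (-12)^2 = 100 + 144 = 244 — holds.
3. d - h = -12 - 3 = -15 — holds.
4. a = -13 lies in [-15, -11] — holds.
5. f = -12, h = 3; -12 ≤ 3 — holds.
6. |12 - 0| = 12; 12 ≤ 14 — holds.
7. c * h = 12 * 3 = 36 — holds.
8. c + e = 12 + 10 = 22; 22 ≥ 19 — holds.
9. c * g = 12 * 0 = 0 — holds.
10. h * f = 3 * (-12) = -36 — holds.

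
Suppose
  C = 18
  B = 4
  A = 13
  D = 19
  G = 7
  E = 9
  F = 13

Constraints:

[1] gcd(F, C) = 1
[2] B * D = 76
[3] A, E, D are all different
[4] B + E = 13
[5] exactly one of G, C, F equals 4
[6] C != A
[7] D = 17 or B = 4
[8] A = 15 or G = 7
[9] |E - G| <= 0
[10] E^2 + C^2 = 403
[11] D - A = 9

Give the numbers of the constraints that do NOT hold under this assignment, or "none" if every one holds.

[1] gcd(13, 18) = 1 — holds.
[2] B * D = 4 * 19 = 76 — holds.
[3] values 13, 9, 19 are pairwise distinct — holds.
[4] B + E = 4 + 9 = 13 — holds.
[5] G=7, C=18, F=13; 0 of them equal 4, not exactly one — does not hold.
[6] C = 18, A = 13; distinct — holds.
[7] D = 19 ≠ 17, but B = 4 = 4 (second disjunct) — holds.
[8] A = 13 ≠ 15, but G = 7 = 7 (second disjunct) — holds.
[9] |9 - 7| = 2; 2 > 0, exceeds bound 0 — does not hold.
[10] E^2 + C^2 = 9^2 + 18^2 = 81 + 324 = 405, not 403 — does not hold.
[11] D - A = 19 - 13 = 6, not 9 — does not hold.

The assignment fails constraints 5, 9, 10, 11.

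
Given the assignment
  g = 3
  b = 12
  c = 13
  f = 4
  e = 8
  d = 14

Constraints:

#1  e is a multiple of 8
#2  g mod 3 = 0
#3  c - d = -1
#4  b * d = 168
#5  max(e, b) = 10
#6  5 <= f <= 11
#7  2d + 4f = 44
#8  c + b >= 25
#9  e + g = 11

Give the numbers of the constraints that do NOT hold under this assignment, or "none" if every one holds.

#1 8 / 8 = 1, so 8 divides 8 — holds.
#2 3 mod 3 = 0 — holds.
#3 c - d = 13 - 14 = -1 — holds.
#4 b * d = 12 * 14 = 168 — holds.
#5 max(8, 12) = 12, not 10 — fails.
#6 f = 4 is outside [5, 11] — fails.
#7 2d + 4f = 2(14) + 4(4) = 44 — holds.
#8 c + b = 13 + 12 = 25; 25 ≥ 25 — holds.
#9 e + g = 8 + 3 = 11 — holds.

No — constraints 5 and 6 are not satisfied.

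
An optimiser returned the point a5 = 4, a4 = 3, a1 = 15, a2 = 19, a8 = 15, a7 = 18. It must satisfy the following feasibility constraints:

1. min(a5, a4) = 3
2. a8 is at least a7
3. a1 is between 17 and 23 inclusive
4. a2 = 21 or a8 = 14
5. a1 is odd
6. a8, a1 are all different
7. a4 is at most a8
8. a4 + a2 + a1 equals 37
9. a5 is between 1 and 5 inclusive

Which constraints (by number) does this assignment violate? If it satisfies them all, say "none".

1. min(4, 3) = 3 — holds.
2. a8 = 15, a7 = 18; 15 < 18 (want ≥) — fails.
3. a1 = 15 is outside [17, 23] — fails.
4. a2 = 19 ≠ 21 and a8 = 15 ≠ 14; both disjuncts false — fails.
5. a1 = 15 is odd — holds.
6. a8 = a1 = 15, not all different — fails.
7. a4 = 3, a8 = 15; 3 ≤ 15 — holds.
8. a4 + a2 + a1 = 3 + 19 + 15 = 37 — holds.
9. a5 = 4 lies in [1, 5] — holds.

Constraints 2, 3, 4, 6 are violated.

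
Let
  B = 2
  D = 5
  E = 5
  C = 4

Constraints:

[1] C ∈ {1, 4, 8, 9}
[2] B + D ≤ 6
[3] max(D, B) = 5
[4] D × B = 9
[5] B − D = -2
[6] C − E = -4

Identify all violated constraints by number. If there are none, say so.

The assignment fails constraints 2, 4, 5, and 6.

[1] C = 4 is in {1, 4, 8, 9} — holds.
[2] B + D = 2 + 5 = 7; 7 > 6, bound 6 not met — fails.
[3] max(5, 2) = 5 — holds.
[4] D × B = 5 × 2 = 10, not 9 — fails.
[5] B − D = 2 − 5 = -3, not -2 — fails.
[6] C − E = 4 − 5 = -1, not -4 — fails.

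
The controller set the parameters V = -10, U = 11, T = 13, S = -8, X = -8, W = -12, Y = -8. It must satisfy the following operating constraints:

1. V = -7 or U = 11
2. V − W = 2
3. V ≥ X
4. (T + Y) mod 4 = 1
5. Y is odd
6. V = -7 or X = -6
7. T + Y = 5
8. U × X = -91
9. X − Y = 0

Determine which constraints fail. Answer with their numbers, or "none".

No — constraints 3, 5, 6, and 8 are not satisfied.

1. V = -10 ≠ -7, but U = 11 = 11 (second disjunct)  OK
2. V − W = -10 − (-12) = 2  OK
3. V = -10, X = -8; -10 < -8 (want ≥)  FAIL
4. T + Y = 5; 5 mod 4 = 1  OK
5. Y = -8 is even  FAIL
6. V = -10 ≠ -7 and X = -8 ≠ -6; both disjuncts false  FAIL
7. T + Y = 13 + (-8) = 5  OK
8. U × X = 11 × (-8) = -88, not -91  FAIL
9. X − Y = -8 − (-8) = 0  OK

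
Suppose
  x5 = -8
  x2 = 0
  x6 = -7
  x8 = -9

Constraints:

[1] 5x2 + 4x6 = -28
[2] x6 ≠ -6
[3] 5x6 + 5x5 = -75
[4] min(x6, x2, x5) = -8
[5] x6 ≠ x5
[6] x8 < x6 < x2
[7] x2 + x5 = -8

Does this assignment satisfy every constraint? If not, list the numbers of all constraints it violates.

No violations.

[1] 5x2 + 4x6 = 5(0) + 4(-7) = -28  yes
[2] x6 = -7, and -7 ≠ -6  yes
[3] 5x6 + 5x5 = 5(-7) + 5(-8) = -75  yes
[4] min(-7, 0, -8) = -8  yes
[5] x6 = -7, x5 = -8; distinct  yes
[6] values -9 < -7 < 0  yes
[7] x2 + x5 = 0 + (-8) = -8  yes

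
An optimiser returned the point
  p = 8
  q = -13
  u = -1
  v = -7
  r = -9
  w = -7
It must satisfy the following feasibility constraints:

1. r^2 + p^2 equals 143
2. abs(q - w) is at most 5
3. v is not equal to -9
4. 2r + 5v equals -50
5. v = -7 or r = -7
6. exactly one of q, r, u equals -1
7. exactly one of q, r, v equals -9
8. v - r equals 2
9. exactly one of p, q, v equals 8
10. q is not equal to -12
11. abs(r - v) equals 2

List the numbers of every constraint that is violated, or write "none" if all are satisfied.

No — constraints 1, 2, 4 are not satisfied.

1. r^2 + p^2 = (-9)^2 + 8^2 = 81 + 64 = 145, not 143 — does not hold.
2. abs(-13 - (-7)) = 6; 6 > 5, exceeds bound 5 — does not hold.
3. v = -7, and -7 ≠ -9 — holds.
4. 2r + 5v = 2(-9) + 5(-7) = -53, not -50 — does not hold.
5. v = -7 = -7 (first disjunct) — holds.
6. q=-13, r=-9, u=-1; 1 of them equals -1 — holds.
7. q=-13, r=-9, v=-7; 1 of them equals -9 — holds.
8. v - r = -7 - (-9) = 2 — holds.
9. p=8, q=-13, v=-7; 1 of them equals 8 — holds.
10. q = -13, and -13 ≠ -12 — holds.
11. abs(-9 - (-7)) = 2 — holds.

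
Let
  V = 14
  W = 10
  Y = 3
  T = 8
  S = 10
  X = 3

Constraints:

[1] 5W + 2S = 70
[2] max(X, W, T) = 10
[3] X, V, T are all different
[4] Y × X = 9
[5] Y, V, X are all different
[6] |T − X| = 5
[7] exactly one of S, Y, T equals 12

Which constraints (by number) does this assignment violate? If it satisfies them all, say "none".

Violated: 5 and 7.

[1] 5W + 2S = 5(10) + 2(10) = 70  holds
[2] max(3, 10, 8) = 10  holds
[3] values 3, 14, 8 are pairwise distinct  holds
[4] Y × X = 3 × 3 = 9  holds
[5] Y = X = 3, not all different  fails
[6] |8 − 3| = 5  holds
[7] S=10, Y=3, T=8; 0 of them equal 12, not exactly one  fails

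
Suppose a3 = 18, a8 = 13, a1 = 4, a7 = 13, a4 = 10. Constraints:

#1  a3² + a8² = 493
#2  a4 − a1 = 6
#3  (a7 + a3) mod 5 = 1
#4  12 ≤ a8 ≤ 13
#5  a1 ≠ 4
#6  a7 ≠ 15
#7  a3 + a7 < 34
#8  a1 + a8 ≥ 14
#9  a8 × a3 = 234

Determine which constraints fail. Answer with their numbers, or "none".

#1 a3² + a8² = 18² + 13² = 324 + 169 = 493 — satisfied.
#2 a4 − a1 = 10 − 4 = 6 — satisfied.
#3 a7 + a3 = 31; 31 mod 5 = 1 — satisfied.
#4 a8 = 13 lies in [12, 13] — satisfied.
#5 a1 = 4, but 4 is required to differ — violated.
#6 a7 = 13, and 13 ≠ 15 — satisfied.
#7 a3 + a7 = 18 + 13 = 31; 31 < 34 — satisfied.
#8 a1 + a8 = 4 + 13 = 17; 17 ≥ 14 — satisfied.
#9 a8 × a3 = 13 × 18 = 234 — satisfied.

Constraint 5 does not hold.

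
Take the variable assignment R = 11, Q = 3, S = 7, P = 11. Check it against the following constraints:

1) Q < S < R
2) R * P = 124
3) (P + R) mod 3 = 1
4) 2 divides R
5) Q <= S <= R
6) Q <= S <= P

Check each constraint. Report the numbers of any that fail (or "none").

Constraints 2, 4 do not hold.

1) values 3 < 7 < 11 — holds.
2) R * P = 11 * 11 = 121, not 124 — fails.
3) P + R = 22; 22 mod 3 = 1 — holds.
4) 11 = 2*5 + 1, so 2 does not divide 11 — fails.
5) values 3 <= 7 <= 11 — holds.
6) values 3 <= 7 <= 11 — holds.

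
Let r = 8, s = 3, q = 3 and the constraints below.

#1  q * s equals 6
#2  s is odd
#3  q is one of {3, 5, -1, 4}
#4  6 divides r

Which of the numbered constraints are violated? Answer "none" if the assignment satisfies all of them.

The assignment fails constraints 1, 4.

#1 q * s = 3 * 3 = 9, not 6 — violated.
#2 s = 3 is odd — OK.
#3 q = 3 is in {3, 5, -1, 4} — OK.
#4 8 = 6*1 + 2, so 6 does not divide 8 — violated.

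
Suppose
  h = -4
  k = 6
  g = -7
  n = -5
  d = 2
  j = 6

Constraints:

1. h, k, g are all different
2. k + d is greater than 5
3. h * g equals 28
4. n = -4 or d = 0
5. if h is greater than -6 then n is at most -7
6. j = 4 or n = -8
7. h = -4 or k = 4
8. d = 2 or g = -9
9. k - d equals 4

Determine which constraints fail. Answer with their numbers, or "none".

Constraints 4, 5, and 6 are violated.

1. values -4, 6, -7 are pairwise distinct  holds
2. k + d = 6 + 2 = 8; 8 > 5  holds
3. h * g = -4 * (-7) = 28  holds
4. n = -5 ≠ -4 and d = 2 ≠ 0; both disjuncts false  fails
5. h = -4 > -6, so we need n ≤ -7; but n = -5 > -7  fails
6. j = 6 ≠ 4 and n = -5 ≠ -8; both disjuncts false  fails
7. h = -4 = -4 (first disjunct)  holds
8. d = 2 = 2 (first disjunct)  holds
9. k - d = 6 - 2 = 4  holds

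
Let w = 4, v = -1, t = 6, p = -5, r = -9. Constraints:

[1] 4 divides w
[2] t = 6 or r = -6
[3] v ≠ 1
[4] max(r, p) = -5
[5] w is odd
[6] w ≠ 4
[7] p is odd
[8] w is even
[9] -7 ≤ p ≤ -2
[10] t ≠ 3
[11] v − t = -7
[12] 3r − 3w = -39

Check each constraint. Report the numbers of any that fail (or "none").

[1] 4 / 4 = 1, so 4 divides 4  holds
[2] t = 6 = 6 (first disjunct)  holds
[3] v = -1, and -1 ≠ 1  holds
[4] max(-9, -5) = -5  holds
[5] w = 4 is even  fails
[6] w = 4, but 4 is required to differ  fails
[7] p = -5 is odd  holds
[8] w = 4 is even  holds
[9] p = -5 lies in [-7, -2]  holds
[10] t = 6, and 6 ≠ 3  holds
[11] v − t = -1 − 6 = -7  holds
[12] 3r − 3w = 3(-9) − 3(4) = -39  holds

Constraints 5 and 6 do not hold.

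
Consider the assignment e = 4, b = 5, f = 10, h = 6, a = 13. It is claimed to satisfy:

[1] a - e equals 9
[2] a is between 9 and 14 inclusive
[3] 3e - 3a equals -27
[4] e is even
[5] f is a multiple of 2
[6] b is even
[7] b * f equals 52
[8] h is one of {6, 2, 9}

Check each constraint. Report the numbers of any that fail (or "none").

[1] a - e = 13 - 4 = 9  ✔
[2] a = 13 lies in [9, 14]  ✔
[3] 3e - 3a = 3(4) - 3(13) = -27  ✔
[4] e = 4 is even  ✔
[5] 10 / 2 = 5, so 2 divides 10  ✔
[6] b = 5 is odd  ✘
[7] b * f = 5 * 10 = 50, not 52  ✘
[8] h = 6 is in {6, 2, 9}  ✔

No — constraints 6 and 7 are not satisfied.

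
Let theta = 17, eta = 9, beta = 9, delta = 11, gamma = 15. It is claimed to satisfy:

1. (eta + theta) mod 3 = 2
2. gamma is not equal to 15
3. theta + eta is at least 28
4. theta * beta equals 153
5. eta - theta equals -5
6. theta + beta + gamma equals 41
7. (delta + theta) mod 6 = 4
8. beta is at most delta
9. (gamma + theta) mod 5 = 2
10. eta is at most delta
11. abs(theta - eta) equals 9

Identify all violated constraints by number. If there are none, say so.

Constraints 2, 3, 5, 11 are violated.

1. eta + theta = 26; 26 mod 3 = 2  OK
2. gamma = 15, but 15 is required to differ  FAIL
3. theta + eta = 17 + 9 = 26; 26 < 28, bound 28 not met  FAIL
4. theta * beta = 17 * 9 = 153  OK
5. eta - theta = 9 - 17 = -8, not -5  FAIL
6. theta + beta + gamma = 17 + 9 + 15 = 41  OK
7. delta + theta = 28; 28 mod 6 = 4  OK
8. beta = 9, delta = 11; 9 ≤ 11  OK
9. gamma + theta = 32; 32 mod 5 = 2  OK
10. eta = 9, delta = 11; 9 ≤ 11  OK
11. abs(17 - 9) = 8, not 9  FAIL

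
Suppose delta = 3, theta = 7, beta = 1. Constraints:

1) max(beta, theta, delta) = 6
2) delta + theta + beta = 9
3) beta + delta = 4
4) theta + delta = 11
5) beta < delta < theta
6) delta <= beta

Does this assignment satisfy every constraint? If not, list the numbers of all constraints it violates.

1) max(1, 7, 3) = 7, not 6  no
2) delta + theta + beta = 3 + 7 + 1 = 11, not 9  no
3) beta + delta = 1 + 3 = 4  yes
4) theta + delta = 7 + 3 = 10, not 11  no
5) values 1 < 3 < 7  yes
6) delta = 3, beta = 1; 3 > 1 (want ≤)  no

Constraints 1, 2, 4, and 6 are violated.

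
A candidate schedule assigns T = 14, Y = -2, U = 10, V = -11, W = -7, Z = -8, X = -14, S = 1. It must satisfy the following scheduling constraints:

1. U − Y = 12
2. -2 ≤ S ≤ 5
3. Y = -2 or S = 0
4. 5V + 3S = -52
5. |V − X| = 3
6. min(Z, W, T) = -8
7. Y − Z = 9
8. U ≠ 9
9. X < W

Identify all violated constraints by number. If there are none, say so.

1. U − Y = 10 − (-2) = 12  ✔
2. S = 1 lies in [-2, 5]  ✔
3. Y = -2 = -2 (first disjunct)  ✔
4. 5V + 3S = 5(-11) + 3(1) = -52  ✔
5. |-11 − (-14)| = 3  ✔
6. min(-8, -7, 14) = -8  ✔
7. Y − Z = -2 − (-8) = 6, not 9  ✘
8. U = 10, and 10 ≠ 9  ✔
9. X = -14, W = -7; -14 < -7  ✔

The assignment fails constraint 7.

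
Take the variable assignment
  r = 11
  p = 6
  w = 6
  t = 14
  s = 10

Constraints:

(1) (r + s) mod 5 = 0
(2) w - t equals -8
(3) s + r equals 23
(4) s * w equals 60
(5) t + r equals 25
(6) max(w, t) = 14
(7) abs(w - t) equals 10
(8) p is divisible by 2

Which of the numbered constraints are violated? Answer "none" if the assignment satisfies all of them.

(1) r + s = 21; 21 mod 5 = 1, not 0  FAIL
(2) w - t = 6 - 14 = -8  OK
(3) s + r = 10 + 11 = 21, not 23  FAIL
(4) s * w = 10 * 6 = 60  OK
(5) t + r = 14 + 11 = 25  OK
(6) max(6, 14) = 14  OK
(7) abs(6 - 14) = 8, not 10  FAIL
(8) 6 / 2 = 3, so 2 divides 6  OK

Violated: 1, 3, and 7.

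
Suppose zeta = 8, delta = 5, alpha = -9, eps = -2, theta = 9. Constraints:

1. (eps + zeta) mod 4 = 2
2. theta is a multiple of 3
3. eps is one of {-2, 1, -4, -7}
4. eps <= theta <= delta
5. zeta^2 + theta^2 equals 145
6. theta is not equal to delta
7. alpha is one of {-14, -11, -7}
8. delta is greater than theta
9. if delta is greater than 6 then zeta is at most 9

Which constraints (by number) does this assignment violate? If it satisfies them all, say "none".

1. eps + zeta = 6; 6 mod 4 = 2 — OK.
2. 9 / 3 = 3, so 3 divides 9 — OK.
3. eps = -2 is in {-2, 1, -4, -7} — OK.
4. values -2, 9, 5; theta = 9 is not <= delta = 5 — violated.
5. zeta^2 + theta^2 = 8^2 + 9^2 = 64 + 81 = 145 — OK.
6. theta = 9, delta = 5; distinct — OK.
7. alpha = -9 is not in {-14, -11, -7} — violated.
8. delta = 5, theta = 9; 5 ≤ 9 (want >) — violated.
9. delta = 5, not > 6; antecedent false, conditional vacuously true — OK.

Constraints 4, 7, and 8 do not hold.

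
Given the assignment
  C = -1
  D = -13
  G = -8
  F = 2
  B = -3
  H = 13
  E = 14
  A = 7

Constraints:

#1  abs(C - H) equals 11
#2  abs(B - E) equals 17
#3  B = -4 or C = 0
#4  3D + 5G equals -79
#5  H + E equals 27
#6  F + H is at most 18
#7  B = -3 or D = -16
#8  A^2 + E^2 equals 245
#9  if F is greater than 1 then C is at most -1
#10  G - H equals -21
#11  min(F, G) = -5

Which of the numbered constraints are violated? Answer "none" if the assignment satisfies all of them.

Constraints 1, 3, and 11 are violated.

#1 abs(-1 - 13) = 14, not 11  no
#2 abs(-3 - 14) = 17  yes
#3 B = -3 ≠ -4 and C = -1 ≠ 0; both disjuncts false  no
#4 3D + 5G = 3(-13) + 5(-8) = -79  yes
#5 H + E = 13 + 14 = 27  yes
#6 F + H = 2 + 13 = 15; 15 ≤ 18  yes
#7 B = -3 = -3 (first disjunct)  yes
#8 A^2 + E^2 = 7^2 + 14^2 = 49 + 196 = 245  yes
#9 F = 2 > 1, so we need C ≤ -1; C = -1 ≤ -1  yes
#10 G - H = -8 - 13 = -21  yes
#11 min(2, -8) = -8, not -5  no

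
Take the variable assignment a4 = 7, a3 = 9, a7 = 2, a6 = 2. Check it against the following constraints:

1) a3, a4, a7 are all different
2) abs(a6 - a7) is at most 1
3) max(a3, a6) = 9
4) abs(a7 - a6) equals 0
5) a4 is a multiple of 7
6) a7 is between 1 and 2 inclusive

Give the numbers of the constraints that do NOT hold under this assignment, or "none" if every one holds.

The assignment satisfies every constraint.

1) values 9, 7, 2 are pairwise distinct  ✔
2) abs(2 - 2) = 0; 0 ≤ 1  ✔
3) max(9, 2) = 9  ✔
4) abs(2 - 2) = 0  ✔
5) 7 / 7 = 1, so 7 divides 7  ✔
6) a7 = 2 lies in [1, 2]  ✔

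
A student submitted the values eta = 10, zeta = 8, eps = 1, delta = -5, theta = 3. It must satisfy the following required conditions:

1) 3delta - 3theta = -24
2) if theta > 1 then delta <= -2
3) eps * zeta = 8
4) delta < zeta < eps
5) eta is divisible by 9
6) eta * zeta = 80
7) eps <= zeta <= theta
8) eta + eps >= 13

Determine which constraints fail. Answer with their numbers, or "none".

The assignment fails constraints 4, 5, 7, 8.

1) 3delta - 3theta = 3(-5) - 3(3) = -24 — holds.
2) theta = 3 > 1, so we need delta ≤ -2; delta = -5 ≤ -2 — holds.
3) eps * zeta = 1 * 8 = 8 — holds.
4) values -5, 8, 1; zeta = 8 is not < eps = 1 — fails.
5) 10 = 9*1 + 1, so 9 does not divide 10 — fails.
6) eta * zeta = 10 * 8 = 80 — holds.
7) values 1, 8, 3; zeta = 8 is not <= theta = 3 — fails.
8) eta + eps = 10 + 1 = 11; 11 < 13, bound 13 not met — fails.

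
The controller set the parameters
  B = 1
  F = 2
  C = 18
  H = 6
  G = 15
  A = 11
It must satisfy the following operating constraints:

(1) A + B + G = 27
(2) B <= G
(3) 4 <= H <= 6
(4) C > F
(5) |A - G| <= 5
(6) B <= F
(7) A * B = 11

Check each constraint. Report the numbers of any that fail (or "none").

(1) A + B + G = 11 + 1 + 15 = 27 — holds.
(2) B = 1, G = 15; 1 ≤ 15 — holds.
(3) H = 6 lies in [4, 6] — holds.
(4) C = 18, F = 2; 18 > 2 — holds.
(5) |11 - 15| = 4; 4 ≤ 5 — holds.
(6) B = 1, F = 2; 1 ≤ 2 — holds.
(7) A * B = 11 * 1 = 11 — holds.

All constraints are satisfied.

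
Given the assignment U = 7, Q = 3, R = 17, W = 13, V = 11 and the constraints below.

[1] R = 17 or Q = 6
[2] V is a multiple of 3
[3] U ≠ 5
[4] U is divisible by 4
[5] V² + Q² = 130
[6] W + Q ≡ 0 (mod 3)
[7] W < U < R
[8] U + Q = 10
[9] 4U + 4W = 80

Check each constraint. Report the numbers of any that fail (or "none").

Constraints 2, 4, 6, 7 do not hold.

[1] R = 17 = 17 (first disjunct) — holds.
[2] 11 = 3×3 + 2, so 3 does not divide 11 — fails.
[3] U = 7, and 7 ≠ 5 — holds.
[4] 7 = 4×1 + 3, so 4 does not divide 7 — fails.
[5] V² + Q² = 11² + 3² = 121 + 9 = 130 — holds.
[6] W + Q = 16; 16 mod 3 = 1, not 0 — fails.
[7] values 13, 7, 17; W = 13 is not < U = 7 — fails.
[8] U + Q = 7 + 3 = 10 — holds.
[9] 4U + 4W = 4(7) + 4(13) = 80 — holds.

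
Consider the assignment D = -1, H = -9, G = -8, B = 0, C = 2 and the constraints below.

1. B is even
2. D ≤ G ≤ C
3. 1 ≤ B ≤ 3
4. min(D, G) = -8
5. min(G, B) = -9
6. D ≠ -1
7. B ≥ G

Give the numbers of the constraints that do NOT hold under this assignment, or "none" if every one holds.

Constraints 2, 3, 5, 6 do not hold.

1. B = 0 is even — holds.
2. values -1, -8, 2; D = -1 is not ≤ G = -8 — does not hold.
3. B = 0 is outside [1, 3] — does not hold.
4. min(-1, -8) = -8 — holds.
5. min(-8, 0) = -8, not -9 — does not hold.
6. D = -1, but -1 is required to differ — does not hold.
7. B = 0, G = -8; 0 ≥ -8 — holds.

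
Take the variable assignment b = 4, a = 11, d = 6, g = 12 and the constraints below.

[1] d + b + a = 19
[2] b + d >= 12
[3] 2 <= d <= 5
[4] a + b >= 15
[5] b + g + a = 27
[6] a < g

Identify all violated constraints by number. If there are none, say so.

Constraints 1, 2, and 3 are violated.

[1] d + b + a = 6 + 4 + 11 = 21, not 19 — violated.
[2] b + d = 4 + 6 = 10; 10 < 12, bound 12 not met — violated.
[3] d = 6 is outside [2, 5] — violated.
[4] a + b = 11 + 4 = 15; 15 ≥ 15 — satisfied.
[5] b + g + a = 4 + 12 + 11 = 27 — satisfied.
[6] a = 11, g = 12; 11 < 12 — satisfied.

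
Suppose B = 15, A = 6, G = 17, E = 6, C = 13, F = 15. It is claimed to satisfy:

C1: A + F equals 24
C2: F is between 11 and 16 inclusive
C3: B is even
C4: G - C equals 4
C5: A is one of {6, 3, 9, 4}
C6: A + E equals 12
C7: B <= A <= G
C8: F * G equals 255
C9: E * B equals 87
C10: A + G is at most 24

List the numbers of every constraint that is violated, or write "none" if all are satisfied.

C1: A + F = 6 + 15 = 21, not 24 — violated.
C2: F = 15 lies in [11, 16] — OK.
C3: B = 15 is odd — violated.
C4: G - C = 17 - 13 = 4 — OK.
C5: A = 6 is in {6, 3, 9, 4} — OK.
C6: A + E = 6 + 6 = 12 — OK.
C7: values 15, 6, 17; B = 15 is not <= A = 6 — violated.
C8: F * G = 15 * 17 = 255 — OK.
C9: E * B = 6 * 15 = 90, not 87 — violated.
C10: A + G = 6 + 17 = 23; 23 ≤ 24 — OK.

Violated: 1, 3, 7, 9.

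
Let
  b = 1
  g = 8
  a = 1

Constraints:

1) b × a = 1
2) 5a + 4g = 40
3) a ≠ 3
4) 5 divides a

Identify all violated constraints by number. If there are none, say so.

1) b × a = 1 × 1 = 1  yes
2) 5a + 4g = 5(1) + 4(8) = 37, not 40  no
3) a = 1, and 1 ≠ 3  yes
4) 1 = 5×0 + 1, so 5 does not divide 1  no

No — constraints 2 and 4 are not satisfied.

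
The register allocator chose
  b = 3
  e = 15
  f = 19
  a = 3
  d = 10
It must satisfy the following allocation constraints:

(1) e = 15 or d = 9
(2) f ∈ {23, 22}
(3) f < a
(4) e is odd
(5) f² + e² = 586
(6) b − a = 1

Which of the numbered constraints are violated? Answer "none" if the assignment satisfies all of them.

Constraints 2, 3, and 6 do not hold.

(1) e = 15 = 15 (first disjunct)  yes
(2) f = 19 is not in {23, 22}  no
(3) f = 19, a = 3; 19 ≥ 3 (want <)  no
(4) e = 15 is odd  yes
(5) f² + e² = 19² + 15² = 361 + 225 = 586  yes
(6) b − a = 3 − 3 = 0, not 1  no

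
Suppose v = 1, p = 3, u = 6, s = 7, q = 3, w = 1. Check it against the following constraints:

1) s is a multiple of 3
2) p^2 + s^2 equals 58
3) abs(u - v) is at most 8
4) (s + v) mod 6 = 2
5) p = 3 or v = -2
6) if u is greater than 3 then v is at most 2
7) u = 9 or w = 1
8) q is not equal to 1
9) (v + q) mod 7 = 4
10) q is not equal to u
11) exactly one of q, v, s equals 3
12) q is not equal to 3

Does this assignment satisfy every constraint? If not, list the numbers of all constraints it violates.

1) 7 = 3*2 + 1, so 3 does not divide 7  ✗
2) p^2 + s^2 = 3^2 + 7^2 = 9 + 49 = 58  ✓
3) abs(6 - 1) = 5; 5 ≤ 8  ✓
4) s + v = 8; 8 mod 6 = 2  ✓
5) p = 3 = 3 (first disjunct)  ✓
6) u = 6 > 3, so we need v ≤ 2; v = 1 ≤ 2  ✓
7) u = 6 ≠ 9, but w = 1 = 1 (second disjunct)  ✓
8) q = 3, and 3 ≠ 1  ✓
9) v + q = 4; 4 mod 7 = 4  ✓
10) q = 3, u = 6; distinct  ✓
11) q=3, v=1, s=7; 1 of them equals 3  ✓
12) q = 3, but 3 is required to differ  ✗

Constraints 1, 12 are violated.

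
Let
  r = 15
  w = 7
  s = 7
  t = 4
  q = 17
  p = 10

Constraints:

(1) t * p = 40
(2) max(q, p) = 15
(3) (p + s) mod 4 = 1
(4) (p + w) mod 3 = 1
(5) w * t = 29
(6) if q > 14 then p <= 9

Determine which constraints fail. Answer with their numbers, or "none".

Violated: 2, 4, 5, 6.

(1) t * p = 4 * 10 = 40 — satisfied.
(2) max(17, 10) = 17, not 15 — violated.
(3) p + s = 17; 17 mod 4 = 1 — satisfied.
(4) p + w = 17; 17 mod 3 = 2, not 1 — violated.
(5) w * t = 7 * 4 = 28, not 29 — violated.
(6) q = 17 > 14, so we need p ≤ 9; but p = 10 > 9 — violated.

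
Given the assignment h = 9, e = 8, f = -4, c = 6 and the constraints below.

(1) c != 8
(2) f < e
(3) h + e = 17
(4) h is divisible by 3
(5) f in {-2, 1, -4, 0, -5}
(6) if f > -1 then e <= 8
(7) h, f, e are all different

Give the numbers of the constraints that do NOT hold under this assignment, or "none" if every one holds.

The assignment satisfies every constraint.

(1) c = 6, and 6 ≠ 8  OK
(2) f = -4, e = 8; -4 < 8  OK
(3) h + e = 9 + 8 = 17  OK
(4) 9 / 3 = 3, so 3 divides 9  OK
(5) f = -4 is in {-2, 1, -4, 0, -5}  OK
(6) f = -4, not > -1; antecedent false, conditional vacuously true  OK
(7) values 9, -4, 8 are pairwise distinct  OK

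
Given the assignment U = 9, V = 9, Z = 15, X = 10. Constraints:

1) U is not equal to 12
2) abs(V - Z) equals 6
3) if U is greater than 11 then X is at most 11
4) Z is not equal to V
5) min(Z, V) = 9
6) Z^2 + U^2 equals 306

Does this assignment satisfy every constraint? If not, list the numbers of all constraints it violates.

1) U = 9, and 9 ≠ 12 — satisfied.
2) abs(9 - 15) = 6 — satisfied.
3) U = 9, not > 11; antecedent false, conditional vacuously true — satisfied.
4) Z = 15, V = 9; distinct — satisfied.
5) min(15, 9) = 9 — satisfied.
6) Z^2 + U^2 = 15^2 + 9^2 = 225 + 81 = 306 — satisfied.

Yes — all constraints hold.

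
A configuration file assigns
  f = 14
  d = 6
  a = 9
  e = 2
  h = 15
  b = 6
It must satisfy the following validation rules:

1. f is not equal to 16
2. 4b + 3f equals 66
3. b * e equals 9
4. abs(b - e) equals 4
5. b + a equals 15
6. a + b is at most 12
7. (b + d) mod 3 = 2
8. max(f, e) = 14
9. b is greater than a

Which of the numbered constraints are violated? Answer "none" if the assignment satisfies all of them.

1. f = 14, and 14 ≠ 16  OK
2. 4b + 3f = 4(6) + 3(14) = 66  OK
3. b * e = 6 * 2 = 12, not 9  FAIL
4. abs(6 - 2) = 4  OK
5. b + a = 6 + 9 = 15  OK
6. a + b = 9 + 6 = 15; 15 > 12, bound 12 not met  FAIL
7. b + d = 12; 12 mod 3 = 0, not 2  FAIL
8. max(14, 2) = 14  OK
9. b = 6, a = 9; 6 ≤ 9 (want >)  FAIL

Constraints 3, 6, 7, and 9 are violated.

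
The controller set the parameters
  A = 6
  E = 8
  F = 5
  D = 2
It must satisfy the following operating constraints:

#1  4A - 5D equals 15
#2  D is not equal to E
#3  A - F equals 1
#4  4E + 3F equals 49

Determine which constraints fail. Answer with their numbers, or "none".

#1 4A - 5D = 4(6) - 5(2) = 14, not 15 — fails.
#2 D = 2, E = 8; distinct — holds.
#3 A - F = 6 - 5 = 1 — holds.
#4 4E + 3F = 4(8) + 3(5) = 47, not 49 — fails.

No — constraints 1, 4 are not satisfied.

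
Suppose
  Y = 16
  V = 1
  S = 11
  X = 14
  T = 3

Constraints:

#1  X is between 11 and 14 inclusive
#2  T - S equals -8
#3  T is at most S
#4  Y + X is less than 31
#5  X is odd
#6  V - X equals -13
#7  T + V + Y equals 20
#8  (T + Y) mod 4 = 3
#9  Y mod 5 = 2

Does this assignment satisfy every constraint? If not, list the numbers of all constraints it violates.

Constraints 5 and 9 are violated.

#1 X = 14 lies in [11, 14]  ✔
#2 T - S = 3 - 11 = -8  ✔
#3 T = 3, S = 11; 3 ≤ 11  ✔
#4 Y + X = 16 + 14 = 30; 30 < 31  ✔
#5 X = 14 is even  ✘
#6 V - X = 1 - 14 = -13  ✔
#7 T + V + Y = 3 + 1 + 16 = 20  ✔
#8 T + Y = 19; 19 mod 4 = 3  ✔
#9 16 mod 5 = 1, not 2  ✘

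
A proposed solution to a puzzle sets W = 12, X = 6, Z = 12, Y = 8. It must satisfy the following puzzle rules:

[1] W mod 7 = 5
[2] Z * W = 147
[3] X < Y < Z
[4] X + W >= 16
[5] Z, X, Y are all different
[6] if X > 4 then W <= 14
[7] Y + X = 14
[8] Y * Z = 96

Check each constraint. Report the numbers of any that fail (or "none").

Constraint 2 does not hold.

[1] 12 mod 7 = 5  ✓
[2] Z * W = 12 * 12 = 144, not 147  ✗
[3] values 6 < 8 < 12  ✓
[4] X + W = 6 + 12 = 18; 18 ≥ 16  ✓
[5] values 12, 6, 8 are pairwise distinct  ✓
[6] X = 6 > 4, so we need W ≤ 14; W = 12 ≤ 14  ✓
[7] Y + X = 8 + 6 = 14  ✓
[8] Y * Z = 8 * 12 = 96  ✓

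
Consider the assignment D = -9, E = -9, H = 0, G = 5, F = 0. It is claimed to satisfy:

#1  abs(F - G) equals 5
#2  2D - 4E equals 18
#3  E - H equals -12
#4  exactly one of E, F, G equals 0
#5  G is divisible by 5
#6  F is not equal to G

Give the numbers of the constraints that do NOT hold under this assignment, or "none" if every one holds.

Constraint 3 is violated.

#1 abs(0 - 5) = 5 — holds.
#2 2D - 4E = 2(-9) - 4(-9) = 18 — holds.
#3 E - H = -9 - 0 = -9, not -12 — does not hold.
#4 E=-9, F=0, G=5; 1 of them equals 0 — holds.
#5 5 / 5 = 1, so 5 divides 5 — holds.
#6 F = 0, G = 5; distinct — holds.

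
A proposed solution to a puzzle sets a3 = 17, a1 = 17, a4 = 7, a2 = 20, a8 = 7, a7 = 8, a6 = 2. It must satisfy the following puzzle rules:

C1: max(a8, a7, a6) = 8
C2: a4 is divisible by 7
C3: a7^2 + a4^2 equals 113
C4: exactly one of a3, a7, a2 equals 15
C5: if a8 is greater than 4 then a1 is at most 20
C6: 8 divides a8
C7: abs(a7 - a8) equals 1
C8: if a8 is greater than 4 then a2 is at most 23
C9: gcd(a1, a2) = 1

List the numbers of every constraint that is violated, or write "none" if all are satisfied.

C1: max(7, 8, 2) = 8  ✓
C2: 7 / 7 = 1, so 7 divides 7  ✓
C3: a7^2 + a4^2 = 8^2 + 7^2 = 64 + 49 = 113  ✓
C4: a3=17, a7=8, a2=20; 0 of them equal 15, not exactly one  ✗
C5: a8 = 7 > 4, so we need a1 ≤ 20; a1 = 17 ≤ 20  ✓
C6: 7 = 8*0 + 7, so 8 does not divide 7  ✗
C7: abs(8 - 7) = 1  ✓
C8: a8 = 7 > 4, so we need a2 ≤ 23; a2 = 20 ≤ 23  ✓
C9: gcd(17, 20) = 1  ✓

Constraints 4, 6 do not hold.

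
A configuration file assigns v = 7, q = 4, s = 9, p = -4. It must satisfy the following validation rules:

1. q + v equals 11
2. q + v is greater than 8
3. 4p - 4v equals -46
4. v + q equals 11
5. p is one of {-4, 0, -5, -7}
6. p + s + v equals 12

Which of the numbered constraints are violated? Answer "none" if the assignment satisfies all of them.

The assignment fails constraint 3.

1. q + v = 4 + 7 = 11  true
2. q + v = 4 + 7 = 11; 11 > 8  true
3. 4p - 4v = 4(-4) - 4(7) = -44, not -46  false
4. v + q = 7 + 4 = 11  true
5. p = -4 is in {-4, 0, -5, -7}  true
6. p + s + v = -4 + 9 + 7 = 12  true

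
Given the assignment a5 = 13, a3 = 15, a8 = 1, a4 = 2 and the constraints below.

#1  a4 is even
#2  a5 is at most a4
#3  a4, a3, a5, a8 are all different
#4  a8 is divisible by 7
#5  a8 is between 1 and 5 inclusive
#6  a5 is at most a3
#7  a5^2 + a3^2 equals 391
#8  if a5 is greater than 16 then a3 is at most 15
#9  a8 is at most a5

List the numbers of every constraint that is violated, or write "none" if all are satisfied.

No — constraints 2, 4, 7 are not satisfied.

#1 a4 = 2 is even  ✔
#2 a5 = 13, a4 = 2; 13 > 2 (want ≤)  ✘
#3 values 2, 15, 13, 1 are pairwise distinct  ✔
#4 1 = 7*0 + 1, so 7 does not divide 1  ✘
#5 a8 = 1 lies in [1, 5]  ✔
#6 a5 = 13, a3 = 15; 13 ≤ 15  ✔
#7 a5^2 + a3^2 = 13^2 + 15^2 = 169 + 225 = 394, not 391  ✘
#8 a5 = 13, not > 16; antecedent false, conditional vacuously true  ✔
#9 a8 = 1, a5 = 13; 1 ≤ 13  ✔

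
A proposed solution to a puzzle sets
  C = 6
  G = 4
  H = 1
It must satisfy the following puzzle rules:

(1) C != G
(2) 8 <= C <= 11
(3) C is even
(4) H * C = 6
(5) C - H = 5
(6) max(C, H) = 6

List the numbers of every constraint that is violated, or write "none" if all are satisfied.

Constraint 2 does not hold.

(1) C = 6, G = 4; distinct  holds
(2) C = 6 is outside [8, 11]  fails
(3) C = 6 is even  holds
(4) H * C = 1 * 6 = 6  holds
(5) C - H = 6 - 1 = 5  holds
(6) max(6, 1) = 6  holds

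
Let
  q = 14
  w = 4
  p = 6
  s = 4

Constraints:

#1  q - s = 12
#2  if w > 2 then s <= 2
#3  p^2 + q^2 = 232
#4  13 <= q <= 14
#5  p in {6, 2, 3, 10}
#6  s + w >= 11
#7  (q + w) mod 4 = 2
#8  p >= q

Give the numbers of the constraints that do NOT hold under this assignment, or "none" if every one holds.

Constraints 1, 2, 6, and 8 do not hold.

#1 q - s = 14 - 4 = 10, not 12 — does not hold.
#2 w = 4 > 2, so we need s ≤ 2; but s = 4 > 2 — does not hold.
#3 p^2 + q^2 = 6^2 + 14^2 = 36 + 196 = 232 — holds.
#4 q = 14 lies in [13, 14] — holds.
#5 p = 6 is in {6, 2, 3, 10} — holds.
#6 s + w = 4 + 4 = 8; 8 < 11, bound 11 not met — does not hold.
#7 q + w = 18; 18 mod 4 = 2 — holds.
#8 p = 6, q = 14; 6 < 14 (want ≥) — does not hold.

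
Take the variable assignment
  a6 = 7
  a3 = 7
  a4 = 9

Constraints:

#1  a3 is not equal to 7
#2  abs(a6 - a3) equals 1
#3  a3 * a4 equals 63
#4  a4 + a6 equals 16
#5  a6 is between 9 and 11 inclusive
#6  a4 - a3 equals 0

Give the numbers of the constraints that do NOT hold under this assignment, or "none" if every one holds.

Constraints 1, 2, 5, and 6 are violated.

#1 a3 = 7, but 7 is required to differ  false
#2 abs(7 - 7) = 0, not 1  false
#3 a3 * a4 = 7 * 9 = 63  true
#4 a4 + a6 = 9 + 7 = 16  true
#5 a6 = 7 is outside [9, 11]  false
#6 a4 - a3 = 9 - 7 = 2, not 0  false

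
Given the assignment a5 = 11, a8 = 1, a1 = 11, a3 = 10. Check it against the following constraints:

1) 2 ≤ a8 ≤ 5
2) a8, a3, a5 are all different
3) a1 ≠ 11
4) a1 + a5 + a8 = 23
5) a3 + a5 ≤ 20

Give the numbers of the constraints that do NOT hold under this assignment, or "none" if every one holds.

Constraints 1, 3, and 5 do not hold.

1) a8 = 1 is outside [2, 5]  false
2) values 1, 10, 11 are pairwise distinct  true
3) a1 = 11, but 11 is required to differ  false
4) a1 + a5 + a8 = 11 + 11 + 1 = 23  true
5) a3 + a5 = 10 + 11 = 21; 21 > 20, bound 20 not met  false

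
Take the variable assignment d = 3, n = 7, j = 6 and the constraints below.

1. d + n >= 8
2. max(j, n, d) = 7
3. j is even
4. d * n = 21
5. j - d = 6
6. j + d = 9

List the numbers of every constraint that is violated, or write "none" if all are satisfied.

Constraint 5 is violated.

1. d + n = 3 + 7 = 10; 10 ≥ 8  OK
2. max(6, 7, 3) = 7  OK
3. j = 6 is even  OK
4. d * n = 3 * 7 = 21  OK
5. j - d = 6 - 3 = 3, not 6  FAIL
6. j + d = 6 + 3 = 9  OK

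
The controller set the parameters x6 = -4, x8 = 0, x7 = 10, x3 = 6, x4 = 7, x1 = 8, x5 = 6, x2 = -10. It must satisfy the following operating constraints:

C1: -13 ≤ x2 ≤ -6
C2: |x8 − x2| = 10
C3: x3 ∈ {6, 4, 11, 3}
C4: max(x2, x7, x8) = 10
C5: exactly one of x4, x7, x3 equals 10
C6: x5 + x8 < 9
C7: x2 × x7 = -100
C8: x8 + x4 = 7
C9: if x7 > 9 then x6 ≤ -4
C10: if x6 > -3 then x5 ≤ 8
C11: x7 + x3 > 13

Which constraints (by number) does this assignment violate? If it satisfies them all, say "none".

C1: x2 = -10 lies in [-13, -6] — holds.
C2: |0 − (-10)| = 10 — holds.
C3: x3 = 6 is in {6, 4, 11, 3} — holds.
C4: max(-10, 10, 0) = 10 — holds.
C5: x4=7, x7=10, x3=6; 1 of them equals 10 — holds.
C6: x5 + x8 = 6 + 0 = 6; 6 < 9 — holds.
C7: x2 × x7 = -10 × 10 = -100 — holds.
C8: x8 + x4 = 0 + 7 = 7 — holds.
C9: x7 = 10 > 9, so we need x6 ≤ -4; x6 = -4 ≤ -4 — holds.
C10: x6 = -4, not > -3; antecedent false, conditional vacuously true — holds.
C11: x7 + x3 = 10 + 6 = 16; 16 > 13 — holds.

No violations.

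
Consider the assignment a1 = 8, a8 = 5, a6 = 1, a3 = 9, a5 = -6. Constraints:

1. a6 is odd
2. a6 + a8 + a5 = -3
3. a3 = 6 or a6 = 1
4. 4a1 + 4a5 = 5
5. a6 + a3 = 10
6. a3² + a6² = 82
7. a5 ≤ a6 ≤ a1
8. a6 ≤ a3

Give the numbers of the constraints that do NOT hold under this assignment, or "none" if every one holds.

1. a6 = 1 is odd — satisfied.
2. a6 + a8 + a5 = 1 + 5 + (-6) = 0, not -3 — violated.
3. a3 = 9 ≠ 6, but a6 = 1 = 1 (second disjunct) — satisfied.
4. 4a1 + 4a5 = 4(8) + 4(-6) = 8, not 5 — violated.
5. a6 + a3 = 1 + 9 = 10 — satisfied.
6. a3² + a6² = 9² + 1² = 81 + 1 = 82 — satisfied.
7. values -6 ≤ 1 ≤ 8 — satisfied.
8. a6 = 1, a3 = 9; 1 ≤ 9 — satisfied.

Constraints 2 and 4 are violated.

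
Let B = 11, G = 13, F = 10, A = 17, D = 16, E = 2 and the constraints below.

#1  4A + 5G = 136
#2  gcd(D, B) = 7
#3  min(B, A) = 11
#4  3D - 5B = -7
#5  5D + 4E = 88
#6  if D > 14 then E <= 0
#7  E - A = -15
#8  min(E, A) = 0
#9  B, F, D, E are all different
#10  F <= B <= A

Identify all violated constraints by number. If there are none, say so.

#1 4A + 5G = 4(17) + 5(13) = 133, not 136 — violated.
#2 gcd(16, 11) = 1, not 7 — violated.
#3 min(11, 17) = 11 — OK.
#4 3D - 5B = 3(16) - 5(11) = -7 — OK.
#5 5D + 4E = 5(16) + 4(2) = 88 — OK.
#6 D = 16 > 14, so we need E ≤ 0; but E = 2 > 0 — violated.
#7 E - A = 2 - 17 = -15 — OK.
#8 min(2, 17) = 2, not 0 — violated.
#9 values 11, 10, 16, 2 are pairwise distinct — OK.
#10 values 10 <= 11 <= 17 — OK.

Constraints 1, 2, 6, and 8 are violated.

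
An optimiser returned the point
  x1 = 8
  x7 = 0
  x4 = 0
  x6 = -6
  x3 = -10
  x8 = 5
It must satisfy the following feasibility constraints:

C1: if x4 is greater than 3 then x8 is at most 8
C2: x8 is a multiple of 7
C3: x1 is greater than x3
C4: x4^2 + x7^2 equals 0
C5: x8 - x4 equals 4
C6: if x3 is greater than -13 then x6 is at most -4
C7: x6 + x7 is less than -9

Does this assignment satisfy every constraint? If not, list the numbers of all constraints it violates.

No — constraints 2, 5, 7 are not satisfied.

C1: x4 = 0, not > 3; antecedent false, conditional vacuously true  OK
C2: 5 = 7*0 + 5, so 7 does not divide 5  FAIL
C3: x1 = 8, x3 = -10; 8 > -10  OK
C4: x4^2 + x7^2 = 0^2 + 0^2 = 0 + 0 = 0  OK
C5: x8 - x4 = 5 - 0 = 5, not 4  FAIL
C6: x3 = -10 > -13, so we need x6 ≤ -4; x6 = -6 ≤ -4  OK
C7: x6 + x7 = -6 + 0 = -6; -6 ≥ -9, bound -9 not met  FAIL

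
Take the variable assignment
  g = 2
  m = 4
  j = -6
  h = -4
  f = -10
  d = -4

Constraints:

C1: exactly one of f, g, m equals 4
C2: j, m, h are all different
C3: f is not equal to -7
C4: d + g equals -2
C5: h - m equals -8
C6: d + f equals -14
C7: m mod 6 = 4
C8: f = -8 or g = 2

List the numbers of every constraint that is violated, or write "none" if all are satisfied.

No violations.

C1: f=-10, g=2, m=4; 1 of them equals 4  yes
C2: values -6, 4, -4 are pairwise distinct  yes
C3: f = -10, and -10 ≠ -7  yes
C4: d + g = -4 + 2 = -2  yes
C5: h - m = -4 - 4 = -8  yes
C6: d + f = -4 + (-10) = -14  yes
C7: 4 mod 6 = 4  yes
C8: f = -10 ≠ -8, but g = 2 = 2 (second disjunct)  yes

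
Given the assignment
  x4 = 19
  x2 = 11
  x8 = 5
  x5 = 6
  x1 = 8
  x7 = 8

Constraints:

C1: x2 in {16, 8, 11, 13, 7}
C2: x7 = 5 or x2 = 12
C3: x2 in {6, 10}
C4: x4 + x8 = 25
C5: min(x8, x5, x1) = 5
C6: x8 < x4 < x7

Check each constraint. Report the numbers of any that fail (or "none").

C1: x2 = 11 is in {16, 8, 11, 13, 7} — satisfied.
C2: x7 = 8 ≠ 5 and x2 = 11 ≠ 12; both disjuncts false — violated.
C3: x2 = 11 is not in {6, 10} — violated.
C4: x4 + x8 = 19 + 5 = 24, not 25 — violated.
C5: min(5, 6, 8) = 5 — satisfied.
C6: values 5, 19, 8; x4 = 19 is not < x7 = 8 — violated.

Constraints 2, 3, 4, and 6 are violated.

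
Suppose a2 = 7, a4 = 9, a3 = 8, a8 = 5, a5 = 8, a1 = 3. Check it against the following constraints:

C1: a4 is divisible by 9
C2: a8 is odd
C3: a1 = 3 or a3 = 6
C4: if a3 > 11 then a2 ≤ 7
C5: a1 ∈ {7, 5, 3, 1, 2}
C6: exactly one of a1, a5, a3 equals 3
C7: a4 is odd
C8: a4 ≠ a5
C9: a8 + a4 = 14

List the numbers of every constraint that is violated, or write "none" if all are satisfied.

No violations.

C1: 9 / 9 = 1, so 9 divides 9 — holds.
C2: a8 = 5 is odd — holds.
C3: a1 = 3 = 3 (first disjunct) — holds.
C4: a3 = 8, not > 11; antecedent false, conditional vacuously true — holds.
C5: a1 = 3 is in {7, 5, 3, 1, 2} — holds.
C6: a1=3, a5=8, a3=8; 1 of them equals 3 — holds.
C7: a4 = 9 is odd — holds.
C8: a4 = 9, a5 = 8; distinct — holds.
C9: a8 + a4 = 5 + 9 = 14 — holds.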